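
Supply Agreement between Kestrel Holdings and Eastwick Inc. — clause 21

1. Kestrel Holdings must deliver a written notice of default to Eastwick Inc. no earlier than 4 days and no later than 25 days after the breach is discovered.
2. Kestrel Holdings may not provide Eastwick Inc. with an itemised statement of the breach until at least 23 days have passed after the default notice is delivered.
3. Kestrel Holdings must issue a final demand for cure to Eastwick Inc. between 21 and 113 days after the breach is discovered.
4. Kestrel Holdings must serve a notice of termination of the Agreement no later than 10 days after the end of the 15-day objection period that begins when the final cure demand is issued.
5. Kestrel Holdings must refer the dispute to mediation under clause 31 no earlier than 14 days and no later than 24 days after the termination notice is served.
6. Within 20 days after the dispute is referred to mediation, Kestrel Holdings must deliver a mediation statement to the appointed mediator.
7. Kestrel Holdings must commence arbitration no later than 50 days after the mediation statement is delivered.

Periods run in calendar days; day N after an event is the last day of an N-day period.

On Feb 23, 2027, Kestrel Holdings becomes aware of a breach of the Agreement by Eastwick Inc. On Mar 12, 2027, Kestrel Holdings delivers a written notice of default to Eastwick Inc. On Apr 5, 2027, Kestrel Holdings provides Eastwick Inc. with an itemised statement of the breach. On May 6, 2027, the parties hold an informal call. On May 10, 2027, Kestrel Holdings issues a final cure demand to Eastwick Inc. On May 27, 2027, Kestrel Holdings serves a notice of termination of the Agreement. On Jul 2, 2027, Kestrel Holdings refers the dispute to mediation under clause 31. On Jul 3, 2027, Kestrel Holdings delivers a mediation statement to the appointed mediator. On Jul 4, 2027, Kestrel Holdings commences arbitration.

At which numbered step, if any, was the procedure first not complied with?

Step 5

Step 1: the window is 4–25 days after Feb 23, 2027 (when the breach is discovered), so Feb 27, 2027 through Mar 20, 2027; done Mar 12, 2027, which is between those dates.
Step 2: the earliest permitted date is 23 days after Mar 12, 2027 (when the default notice is delivered), i.e. Apr 4, 2027; done Apr 5, 2027, after the minimum wait.
Step 3: the window is 21–113 days after Feb 23, 2027 (when the breach is discovered), so Mar 16, 2027 through Jun 16, 2027; May 10, 2027 falls inside that range.
Step 4: 10 days after May 25, 2027 (end of the 15-day objection period, which began when the final cure demand is issued on May 10, 2027) is Jun 4, 2027; done May 27, 2027 — timely.
Step 5: the window is 14–24 days after May 27, 2027 (when the termination notice is served), so Jun 10, 2027 through Jun 20, 2027; done Jul 2, 2027 — 12 days after the window closed.
That is the first point of non-compliance.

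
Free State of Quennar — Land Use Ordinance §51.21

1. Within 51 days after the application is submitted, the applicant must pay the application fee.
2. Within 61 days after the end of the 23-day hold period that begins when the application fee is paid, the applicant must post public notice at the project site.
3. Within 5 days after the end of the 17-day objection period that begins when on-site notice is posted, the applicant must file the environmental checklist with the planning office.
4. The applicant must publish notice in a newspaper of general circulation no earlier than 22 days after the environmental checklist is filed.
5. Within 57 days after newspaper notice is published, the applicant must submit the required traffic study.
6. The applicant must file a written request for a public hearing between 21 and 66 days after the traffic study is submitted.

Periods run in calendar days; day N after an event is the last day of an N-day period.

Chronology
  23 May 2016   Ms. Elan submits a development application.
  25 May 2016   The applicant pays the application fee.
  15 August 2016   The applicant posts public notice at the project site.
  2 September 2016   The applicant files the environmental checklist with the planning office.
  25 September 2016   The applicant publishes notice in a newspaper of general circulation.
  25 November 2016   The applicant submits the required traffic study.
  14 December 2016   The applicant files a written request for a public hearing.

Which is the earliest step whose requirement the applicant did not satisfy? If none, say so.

Step 5

Step 1: 51 days after 23 May 2016 (when the application is submitted) is 13 July 2016; completed 25 May 2016, before the deadline.
Step 2: 61 days after 17 June 2016 (end of the 23-day hold period, which began when the application fee is paid on 25 May 2016) is 17 August 2016; 15 August 2016 is within that limit.
Step 3: 5 days after 1 September 2016 (end of the 17-day objection period, which began when on-site notice is posted on 15 August 2016) is 6 September 2016; completed 2 September 2016, before the deadline.
Step 4: the earliest permitted date is 22 days after 2 September 2016 (when the environmental checklist is filed), i.e. 24 September 2016; done 25 September 2016 — permitted.
Step 5: 57 days after 25 September 2016 (when newspaper notice is published) is 21 November 2016; 25 November 2016 misses that deadline by 4 days.
The procedure was therefore not followed at step 5.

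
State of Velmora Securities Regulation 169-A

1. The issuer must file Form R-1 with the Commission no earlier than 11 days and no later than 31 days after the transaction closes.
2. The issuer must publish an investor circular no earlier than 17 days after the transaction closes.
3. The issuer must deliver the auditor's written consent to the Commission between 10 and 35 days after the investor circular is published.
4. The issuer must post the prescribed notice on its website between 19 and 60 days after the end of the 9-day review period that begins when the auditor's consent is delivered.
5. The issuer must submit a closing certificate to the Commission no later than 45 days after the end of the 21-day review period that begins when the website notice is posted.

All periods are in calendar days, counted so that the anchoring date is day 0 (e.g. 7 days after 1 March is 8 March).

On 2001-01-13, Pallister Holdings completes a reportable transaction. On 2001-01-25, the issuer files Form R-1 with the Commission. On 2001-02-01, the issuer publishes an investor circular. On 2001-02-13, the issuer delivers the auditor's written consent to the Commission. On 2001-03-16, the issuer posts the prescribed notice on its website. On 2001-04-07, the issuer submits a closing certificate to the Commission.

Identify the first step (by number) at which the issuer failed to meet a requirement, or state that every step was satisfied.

Step 1: the window is 11–31 days after 2001-01-13 (when the transaction closes), so 2001-01-24 through 2001-02-13; 2001-01-25 falls inside that range.
Step 2: the earliest permitted date is 17 days after 2001-01-13 (when the transaction closes), i.e. 2001-01-30; done 2001-02-01, after the minimum wait.
Step 3: the window is 10–35 days after 2001-02-01 (when the investor circular is published), so 2001-02-11 through 2001-03-08; done 2001-02-13, which is between those dates.
Step 4: the window is 19–60 days after 2001-02-22 (end of the 9-day review period, which began when the auditor's consent is delivered on 2001-02-13), so 2001-03-13 through 2001-04-23; 2001-03-16 falls inside that range.
Step 5: 45 days after 2001-04-06 (end of the 21-day review period, which began when the website notice is posted on 2001-03-16) is 2001-05-21; 2001-04-07 is within that limit.

None — every step was satisfied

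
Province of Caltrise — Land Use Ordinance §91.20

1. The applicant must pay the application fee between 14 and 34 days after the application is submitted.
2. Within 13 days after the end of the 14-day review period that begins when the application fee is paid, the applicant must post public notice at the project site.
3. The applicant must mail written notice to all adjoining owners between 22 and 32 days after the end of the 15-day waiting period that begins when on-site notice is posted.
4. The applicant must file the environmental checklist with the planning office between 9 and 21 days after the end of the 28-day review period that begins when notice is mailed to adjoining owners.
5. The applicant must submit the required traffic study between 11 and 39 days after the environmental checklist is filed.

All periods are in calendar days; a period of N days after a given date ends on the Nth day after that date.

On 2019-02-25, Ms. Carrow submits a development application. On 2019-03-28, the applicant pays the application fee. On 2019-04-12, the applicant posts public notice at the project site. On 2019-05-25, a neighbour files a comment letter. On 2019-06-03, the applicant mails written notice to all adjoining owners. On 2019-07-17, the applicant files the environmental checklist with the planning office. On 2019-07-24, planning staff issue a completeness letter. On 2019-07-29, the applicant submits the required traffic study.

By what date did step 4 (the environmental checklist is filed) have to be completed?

Notice is mailed to adjoining owners on 2019-06-03; the 28-day review period therefore ends 2019-07-01, and step 4 runs from that date. The window is 9–21 days after 2019-07-01; it closes on 2019-07-22.

2019-07-22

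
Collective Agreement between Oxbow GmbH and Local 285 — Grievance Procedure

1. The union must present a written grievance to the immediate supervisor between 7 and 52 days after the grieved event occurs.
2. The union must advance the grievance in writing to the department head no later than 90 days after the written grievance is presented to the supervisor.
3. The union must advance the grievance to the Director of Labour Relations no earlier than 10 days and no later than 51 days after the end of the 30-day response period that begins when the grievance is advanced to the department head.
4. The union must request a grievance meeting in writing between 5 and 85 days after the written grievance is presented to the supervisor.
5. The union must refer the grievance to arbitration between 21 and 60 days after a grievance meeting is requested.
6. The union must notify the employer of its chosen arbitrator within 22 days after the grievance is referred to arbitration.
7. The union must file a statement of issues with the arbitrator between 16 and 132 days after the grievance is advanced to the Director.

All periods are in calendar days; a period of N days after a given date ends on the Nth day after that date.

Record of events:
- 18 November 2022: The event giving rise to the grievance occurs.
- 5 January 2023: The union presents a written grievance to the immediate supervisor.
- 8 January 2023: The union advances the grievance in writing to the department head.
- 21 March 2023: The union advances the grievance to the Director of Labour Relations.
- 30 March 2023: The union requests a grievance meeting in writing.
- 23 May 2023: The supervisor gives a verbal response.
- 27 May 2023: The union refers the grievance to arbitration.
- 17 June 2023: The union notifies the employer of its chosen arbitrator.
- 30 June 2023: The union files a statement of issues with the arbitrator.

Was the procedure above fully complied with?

Yes

Step 1 — 7 and 52 days from 18 November 2022 (when the grieved event occurs) are 25 November 2022 and 9 January 2023 respectively; done 5 January 2023, which is between those dates.
Step 2 — counting 90 days from 5 January 2023 (when the written grievance is presented to the supervisor) gives a deadline of 5 April 2023; done 8 January 2023 — timely.
Step 3 — 10 and 51 days from 7 February 2023 (end of the 30-day response period, which began when the grievance is advanced to the department head on 8 January 2023) are 17 February 2023 and 30 March 2023 respectively; done 21 March 2023 — within the window.
Step 4 — 5 and 85 days from 5 January 2023 (when the written grievance is presented to the supervisor) are 10 January 2023 and 31 March 2023 respectively; 30 March 2023 falls inside that range.
Step 5 — 21 and 60 days from 30 March 2023 (when a grievance meeting is requested) are 20 April 2023 and 29 May 2023 respectively; done 27 May 2023 — within the window.
Step 6 — counting 22 days from 27 May 2023 (when the grievance is referred to arbitration) gives a deadline of 18 June 2023; completed 17 June 2023, before the deadline.
Step 7 — 16 and 132 days from 21 March 2023 (when the grievance is advanced to the Director) are 6 April 2023 and 31 July 2023 respectively; done 30 June 2023, which is between those dates.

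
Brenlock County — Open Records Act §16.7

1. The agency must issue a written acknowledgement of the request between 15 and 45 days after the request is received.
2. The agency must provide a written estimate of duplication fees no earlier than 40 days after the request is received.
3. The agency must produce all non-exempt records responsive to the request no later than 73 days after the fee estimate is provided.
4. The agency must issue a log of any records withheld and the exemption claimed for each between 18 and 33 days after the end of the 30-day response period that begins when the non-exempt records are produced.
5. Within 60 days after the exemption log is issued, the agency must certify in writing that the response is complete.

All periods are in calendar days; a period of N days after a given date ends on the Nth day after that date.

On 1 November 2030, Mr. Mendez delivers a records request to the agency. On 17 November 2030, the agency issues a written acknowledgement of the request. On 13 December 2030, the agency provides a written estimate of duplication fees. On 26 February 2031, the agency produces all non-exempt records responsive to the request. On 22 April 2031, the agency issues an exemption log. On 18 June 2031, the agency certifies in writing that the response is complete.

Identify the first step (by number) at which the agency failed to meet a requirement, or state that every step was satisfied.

(1) the permitted window runs from 1 November 2030 + 15 = 16 November 2030 to 1 November 2030 + 45 = 16 December 2030; 17 November 2030 falls inside that range.
(2) permitted from 1 November 2030 + 40 days = 11 December 2030 onward; done 13 December 2030, after the minimum wait.
(3) due by 13 December 2030 + 73 days = 24 February 2031; not done until 26 February 2031, 2 days after the deadline.
Later steps need not be reached.

Step 3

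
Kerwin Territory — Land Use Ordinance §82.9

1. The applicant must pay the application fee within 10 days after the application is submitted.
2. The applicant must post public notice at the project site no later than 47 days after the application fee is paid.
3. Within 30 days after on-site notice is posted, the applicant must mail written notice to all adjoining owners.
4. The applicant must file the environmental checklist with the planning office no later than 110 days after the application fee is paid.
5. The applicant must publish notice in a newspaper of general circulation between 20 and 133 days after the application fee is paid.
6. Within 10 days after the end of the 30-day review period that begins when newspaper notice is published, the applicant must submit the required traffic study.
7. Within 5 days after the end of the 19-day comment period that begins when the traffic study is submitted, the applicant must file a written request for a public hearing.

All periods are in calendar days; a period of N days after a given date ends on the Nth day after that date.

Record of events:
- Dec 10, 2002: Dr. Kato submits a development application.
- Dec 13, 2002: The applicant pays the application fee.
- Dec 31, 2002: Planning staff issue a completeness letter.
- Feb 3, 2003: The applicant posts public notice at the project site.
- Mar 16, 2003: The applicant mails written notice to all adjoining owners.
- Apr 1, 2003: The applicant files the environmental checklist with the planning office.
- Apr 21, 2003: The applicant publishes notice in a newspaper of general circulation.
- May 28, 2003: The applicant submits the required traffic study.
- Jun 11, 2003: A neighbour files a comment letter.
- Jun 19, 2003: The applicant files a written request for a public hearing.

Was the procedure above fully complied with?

(1) due by Dec 10, 2002 + 10 days = Dec 20, 2002; completed Dec 13, 2002, before the deadline.
(2) due by Dec 13, 2002 + 47 days = Jan 29, 2003; not done until Feb 3, 2003, 5 days after the deadline.

No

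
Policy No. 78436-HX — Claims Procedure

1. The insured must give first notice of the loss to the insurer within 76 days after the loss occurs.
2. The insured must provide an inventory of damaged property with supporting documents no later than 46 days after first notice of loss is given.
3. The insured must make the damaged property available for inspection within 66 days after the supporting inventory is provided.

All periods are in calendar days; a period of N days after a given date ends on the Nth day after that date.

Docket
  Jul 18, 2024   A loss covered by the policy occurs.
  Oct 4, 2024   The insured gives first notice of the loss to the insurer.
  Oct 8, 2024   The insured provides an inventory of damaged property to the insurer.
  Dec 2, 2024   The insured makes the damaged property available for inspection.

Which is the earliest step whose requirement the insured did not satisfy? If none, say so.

Step 1: 76 days after Jul 18, 2024 (when the loss occurs) is Oct 2, 2024; Oct 4, 2024 misses that deadline by 2 days.
That is the first point of non-compliance.

Step 1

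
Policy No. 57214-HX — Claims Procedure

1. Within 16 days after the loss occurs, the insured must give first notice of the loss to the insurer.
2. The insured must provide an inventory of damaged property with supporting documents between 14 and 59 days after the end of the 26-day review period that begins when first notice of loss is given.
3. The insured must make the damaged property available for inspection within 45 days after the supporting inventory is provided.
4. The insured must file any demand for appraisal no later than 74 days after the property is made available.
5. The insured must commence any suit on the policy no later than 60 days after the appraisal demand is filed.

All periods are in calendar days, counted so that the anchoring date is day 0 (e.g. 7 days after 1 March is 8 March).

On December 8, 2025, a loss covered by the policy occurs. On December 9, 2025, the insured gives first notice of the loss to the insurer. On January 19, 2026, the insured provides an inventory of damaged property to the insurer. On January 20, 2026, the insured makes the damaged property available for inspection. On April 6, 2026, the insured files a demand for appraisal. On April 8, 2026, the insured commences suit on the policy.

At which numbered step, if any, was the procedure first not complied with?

Step 4

(1) due by December 8, 2025 + 16 days = December 24, 2025; December 9, 2025 is within that limit.
(2) the permitted window runs from January 4, 2026 + 14 = January 18, 2026 to January 4, 2026 + 59 = March 4, 2026; done January 19, 2026, which is between those dates.
(3) due by January 19, 2026 + 45 days = March 5, 2026; January 20, 2026 is within that limit.
(4) due by January 20, 2026 + 74 days = April 4, 2026; April 6, 2026 misses that deadline by 2 days.
That is the first point of non-compliance.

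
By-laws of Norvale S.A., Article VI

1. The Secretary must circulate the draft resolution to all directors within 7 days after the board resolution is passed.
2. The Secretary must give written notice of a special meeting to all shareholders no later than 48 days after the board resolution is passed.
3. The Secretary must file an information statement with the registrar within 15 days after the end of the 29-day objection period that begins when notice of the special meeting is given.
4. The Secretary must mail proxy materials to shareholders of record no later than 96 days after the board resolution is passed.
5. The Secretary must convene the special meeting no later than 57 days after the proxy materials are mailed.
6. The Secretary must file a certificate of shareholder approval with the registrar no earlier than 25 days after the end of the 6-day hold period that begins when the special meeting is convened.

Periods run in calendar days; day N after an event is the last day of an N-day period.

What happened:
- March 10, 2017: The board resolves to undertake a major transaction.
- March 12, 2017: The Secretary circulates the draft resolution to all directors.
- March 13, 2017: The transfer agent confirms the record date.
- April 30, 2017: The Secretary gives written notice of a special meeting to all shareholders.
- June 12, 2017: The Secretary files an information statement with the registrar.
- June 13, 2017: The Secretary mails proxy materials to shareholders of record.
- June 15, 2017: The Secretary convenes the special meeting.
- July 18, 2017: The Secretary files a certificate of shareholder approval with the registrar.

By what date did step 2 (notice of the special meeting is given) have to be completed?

April 27, 2017

Step 2 runs from March 10, 2017, when the board resolution is passed. 48 days after March 10, 2017 is April 27, 2017.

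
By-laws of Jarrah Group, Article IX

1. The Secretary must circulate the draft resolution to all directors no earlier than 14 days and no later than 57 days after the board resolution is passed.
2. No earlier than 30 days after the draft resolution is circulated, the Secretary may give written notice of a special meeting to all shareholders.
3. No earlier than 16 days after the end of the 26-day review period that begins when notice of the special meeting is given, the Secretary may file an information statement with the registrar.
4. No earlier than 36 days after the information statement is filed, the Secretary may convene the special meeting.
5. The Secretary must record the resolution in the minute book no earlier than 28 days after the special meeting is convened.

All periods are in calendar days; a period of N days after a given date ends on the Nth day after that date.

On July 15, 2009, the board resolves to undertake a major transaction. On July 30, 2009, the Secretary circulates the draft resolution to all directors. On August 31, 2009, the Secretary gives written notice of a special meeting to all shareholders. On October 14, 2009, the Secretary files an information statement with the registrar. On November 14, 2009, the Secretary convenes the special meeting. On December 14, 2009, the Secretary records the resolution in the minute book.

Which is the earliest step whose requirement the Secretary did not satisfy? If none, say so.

(1) the permitted window runs from July 15, 2009 + 14 = July 29, 2009 to July 15, 2009 + 57 = September 10, 2009; done July 30, 2009 — within the window.
(2) permitted from July 30, 2009 + 30 days = August 29, 2009 onward; August 31, 2009 is on or after that date.
(3) permitted from September 26, 2009 + 16 days = October 12, 2009 onward; October 14, 2009 is on or after that date.
(4) permitted from October 14, 2009 + 36 days = November 19, 2009 onward; acted on November 14, 2009, 5 days prematurely.
The procedure was therefore not followed at step 4.

Step 4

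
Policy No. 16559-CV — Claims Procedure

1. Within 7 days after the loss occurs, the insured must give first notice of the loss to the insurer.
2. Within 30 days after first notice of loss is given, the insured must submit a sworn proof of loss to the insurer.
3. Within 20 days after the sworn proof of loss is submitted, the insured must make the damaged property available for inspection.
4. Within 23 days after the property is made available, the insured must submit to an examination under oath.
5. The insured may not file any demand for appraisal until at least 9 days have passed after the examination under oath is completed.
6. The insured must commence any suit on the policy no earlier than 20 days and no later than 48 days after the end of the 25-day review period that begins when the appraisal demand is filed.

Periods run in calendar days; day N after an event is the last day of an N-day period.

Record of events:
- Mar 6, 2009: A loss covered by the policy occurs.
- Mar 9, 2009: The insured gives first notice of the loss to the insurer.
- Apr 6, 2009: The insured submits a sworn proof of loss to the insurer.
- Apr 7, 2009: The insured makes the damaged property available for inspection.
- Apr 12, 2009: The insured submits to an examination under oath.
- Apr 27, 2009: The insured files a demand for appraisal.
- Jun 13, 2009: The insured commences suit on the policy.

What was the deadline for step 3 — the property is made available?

Step 3 runs from Apr 6, 2009, when the sworn proof of loss is submitted. 20 days after Apr 6, 2009 is Apr 26, 2009.

Apr 26, 2009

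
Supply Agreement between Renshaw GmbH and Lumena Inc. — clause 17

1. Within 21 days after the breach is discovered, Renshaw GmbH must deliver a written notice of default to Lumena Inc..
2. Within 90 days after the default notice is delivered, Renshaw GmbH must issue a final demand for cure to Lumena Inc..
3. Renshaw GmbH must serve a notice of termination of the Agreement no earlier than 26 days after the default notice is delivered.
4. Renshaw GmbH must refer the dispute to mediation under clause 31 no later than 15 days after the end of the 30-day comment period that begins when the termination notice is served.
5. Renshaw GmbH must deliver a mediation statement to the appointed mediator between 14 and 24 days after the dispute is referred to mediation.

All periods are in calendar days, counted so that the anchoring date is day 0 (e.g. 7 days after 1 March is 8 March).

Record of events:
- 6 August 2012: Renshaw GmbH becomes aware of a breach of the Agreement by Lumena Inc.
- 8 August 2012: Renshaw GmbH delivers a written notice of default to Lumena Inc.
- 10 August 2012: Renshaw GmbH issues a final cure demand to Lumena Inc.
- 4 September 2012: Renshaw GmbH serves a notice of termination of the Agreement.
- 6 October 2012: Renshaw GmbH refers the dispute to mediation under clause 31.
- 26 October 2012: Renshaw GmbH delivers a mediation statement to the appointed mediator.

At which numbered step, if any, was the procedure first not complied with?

None — every step was satisfied

Step 1: 21 days after 6 August 2012 (when the breach is discovered) is 27 August 2012; completed 8 August 2012, before the deadline.
Step 2: 90 days after 8 August 2012 (when the default notice is delivered) is 6 November 2012; 10 August 2012 is within that limit.
Step 3: the earliest permitted date is 26 days after 8 August 2012 (when the default notice is delivered), i.e. 3 September 2012; done 4 September 2012, after the minimum wait.
Step 4: 15 days after 4 October 2012 (end of the 30-day comment period, which began when the termination notice is served on 4 September 2012) is 19 October 2012; 6 October 2012 is within that limit.
Step 5: the window is 14–24 days after 6 October 2012 (when the dispute is referred to mediation), so 20 October 2012 through 30 October 2012; done 26 October 2012 — within the window.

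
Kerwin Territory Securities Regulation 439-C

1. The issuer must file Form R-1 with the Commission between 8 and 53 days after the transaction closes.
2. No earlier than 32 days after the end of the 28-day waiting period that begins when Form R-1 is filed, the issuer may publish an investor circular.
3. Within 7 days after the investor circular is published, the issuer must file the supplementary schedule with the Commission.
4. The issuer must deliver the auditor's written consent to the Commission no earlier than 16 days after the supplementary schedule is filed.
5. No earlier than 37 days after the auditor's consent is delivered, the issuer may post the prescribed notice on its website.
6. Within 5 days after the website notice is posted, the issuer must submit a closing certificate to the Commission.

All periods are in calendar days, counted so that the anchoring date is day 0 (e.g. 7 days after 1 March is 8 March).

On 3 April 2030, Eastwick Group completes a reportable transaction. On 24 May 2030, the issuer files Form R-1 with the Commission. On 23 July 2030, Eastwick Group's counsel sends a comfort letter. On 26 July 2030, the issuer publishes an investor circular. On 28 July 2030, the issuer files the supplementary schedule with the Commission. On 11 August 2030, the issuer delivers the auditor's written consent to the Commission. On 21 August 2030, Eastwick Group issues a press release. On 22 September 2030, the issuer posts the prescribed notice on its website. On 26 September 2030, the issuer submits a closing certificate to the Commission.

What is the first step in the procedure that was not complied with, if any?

(1) the permitted window runs from 3 April 2030 + 8 = 11 April 2030 to 3 April 2030 + 53 = 26 May 2030; done 24 May 2030, which is between those dates.
(2) permitted from 21 June 2030 + 32 days = 23 July 2030 onward; done 26 July 2030, after the minimum wait.
(3) due by 26 July 2030 + 7 days = 2 August 2030; 28 July 2030 is within that limit.
(4) permitted from 28 July 2030 + 16 days = 13 August 2030 onward; done 11 August 2030 — 2 days too early.
The analysis stops there.

Step 4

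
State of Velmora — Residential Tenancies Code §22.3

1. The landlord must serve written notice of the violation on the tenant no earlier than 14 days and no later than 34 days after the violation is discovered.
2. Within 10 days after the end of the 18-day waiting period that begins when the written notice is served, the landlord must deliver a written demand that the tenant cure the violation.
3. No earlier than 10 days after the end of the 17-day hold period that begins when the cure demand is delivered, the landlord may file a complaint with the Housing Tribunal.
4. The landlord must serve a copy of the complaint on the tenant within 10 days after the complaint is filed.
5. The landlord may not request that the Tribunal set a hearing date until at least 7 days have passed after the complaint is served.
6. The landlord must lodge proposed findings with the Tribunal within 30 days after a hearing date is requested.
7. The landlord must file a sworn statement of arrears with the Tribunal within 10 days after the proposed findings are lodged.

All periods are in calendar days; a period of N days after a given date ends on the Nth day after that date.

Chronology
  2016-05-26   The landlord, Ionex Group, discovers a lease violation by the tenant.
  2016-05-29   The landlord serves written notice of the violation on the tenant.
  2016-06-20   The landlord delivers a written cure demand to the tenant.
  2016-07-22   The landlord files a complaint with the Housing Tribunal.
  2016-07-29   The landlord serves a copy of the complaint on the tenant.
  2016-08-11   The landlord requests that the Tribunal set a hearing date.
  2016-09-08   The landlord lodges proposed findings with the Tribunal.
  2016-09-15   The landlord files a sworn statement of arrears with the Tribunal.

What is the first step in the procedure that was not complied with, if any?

Step 1

Step 1: the window is 14–34 days after 2016-05-26 (when the violation is discovered), so 2016-06-09 through 2016-06-29; done 2016-05-29 — 11 days before the window opened.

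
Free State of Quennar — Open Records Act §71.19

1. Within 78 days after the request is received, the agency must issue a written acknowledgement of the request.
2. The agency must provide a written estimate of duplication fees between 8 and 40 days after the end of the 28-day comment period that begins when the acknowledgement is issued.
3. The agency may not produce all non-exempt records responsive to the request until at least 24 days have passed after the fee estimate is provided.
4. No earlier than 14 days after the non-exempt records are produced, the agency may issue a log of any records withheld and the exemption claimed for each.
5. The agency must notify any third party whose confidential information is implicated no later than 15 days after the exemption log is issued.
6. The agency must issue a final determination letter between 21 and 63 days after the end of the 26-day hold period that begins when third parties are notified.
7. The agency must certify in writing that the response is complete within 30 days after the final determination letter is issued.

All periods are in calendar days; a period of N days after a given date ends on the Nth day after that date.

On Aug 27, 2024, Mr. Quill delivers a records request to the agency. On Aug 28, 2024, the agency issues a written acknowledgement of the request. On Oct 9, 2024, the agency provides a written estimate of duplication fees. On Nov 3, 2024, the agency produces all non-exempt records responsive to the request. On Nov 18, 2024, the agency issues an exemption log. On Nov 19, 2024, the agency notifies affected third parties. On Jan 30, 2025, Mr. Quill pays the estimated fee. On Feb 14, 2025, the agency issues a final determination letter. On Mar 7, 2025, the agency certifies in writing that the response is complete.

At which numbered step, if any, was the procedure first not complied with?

None — every step was satisfied

Step 1 — counting 78 days from Aug 27, 2024 (when the request is received) gives a deadline of Nov 13, 2024; completed Aug 28, 2024, before the deadline.
Step 2 — 8 and 40 days from Sep 25, 2024 (end of the 28-day comment period, which began when the acknowledgement is issued on Aug 28, 2024) are Oct 3, 2024 and Nov 4, 2024 respectively; done Oct 9, 2024 — within the window.
Step 3 — must wait 24 days from Oct 9, 2024 (when the fee estimate is provided), so not before Nov 2, 2024; Nov 3, 2024 is on or after that date.
Step 4 — must wait 14 days from Nov 3, 2024 (when the non-exempt records are produced), so not before Nov 17, 2024; done Nov 18, 2024, after the minimum wait.
Step 5 — counting 15 days from Nov 18, 2024 (when the exemption log is issued) gives a deadline of Dec 3, 2024; done Nov 19, 2024 — timely.
Step 6 — 21 and 63 days from Dec 15, 2024 (end of the 26-day hold period, which began when third parties are notified on Nov 19, 2024) are Jan 5, 2025 and Feb 16, 2025 respectively; done Feb 14, 2025 — within the window.
Step 7 — counting 30 days from Feb 14, 2025 (when the final determination letter is issued) gives a deadline of Mar 16, 2025; Mar 7, 2025 is within that limit.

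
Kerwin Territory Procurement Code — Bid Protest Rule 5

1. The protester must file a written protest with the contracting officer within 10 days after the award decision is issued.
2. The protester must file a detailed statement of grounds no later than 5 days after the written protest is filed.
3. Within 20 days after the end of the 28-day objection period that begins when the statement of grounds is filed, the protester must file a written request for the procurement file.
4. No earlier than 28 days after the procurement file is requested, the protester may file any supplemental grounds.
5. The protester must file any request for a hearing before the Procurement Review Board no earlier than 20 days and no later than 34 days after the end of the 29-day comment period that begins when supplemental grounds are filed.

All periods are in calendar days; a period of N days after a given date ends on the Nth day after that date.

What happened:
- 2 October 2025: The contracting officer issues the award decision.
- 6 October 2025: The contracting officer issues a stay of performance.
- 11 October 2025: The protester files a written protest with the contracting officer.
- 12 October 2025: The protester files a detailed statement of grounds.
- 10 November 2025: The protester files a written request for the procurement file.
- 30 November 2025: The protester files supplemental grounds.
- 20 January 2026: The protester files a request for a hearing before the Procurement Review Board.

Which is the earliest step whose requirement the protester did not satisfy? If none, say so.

Step 4

Step 1 — counting 10 days from 2 October 2025 (when the award decision is issued) gives a deadline of 12 October 2025; completed 11 October 2025, before the deadline.
Step 2 — counting 5 days from 11 October 2025 (when the written protest is filed) gives a deadline of 16 October 2025; done 12 October 2025 — timely.
Step 3 — counting 20 days from 9 November 2025 (end of the 28-day objection period, which began when the statement of grounds is filed on 12 October 2025) gives a deadline of 29 November 2025; completed 10 November 2025, before the deadline.
Step 4 — must wait 28 days from 10 November 2025 (when the procurement file is requested), so not before 8 December 2025; 30 November 2025 is 8 days before the earliest permitted date.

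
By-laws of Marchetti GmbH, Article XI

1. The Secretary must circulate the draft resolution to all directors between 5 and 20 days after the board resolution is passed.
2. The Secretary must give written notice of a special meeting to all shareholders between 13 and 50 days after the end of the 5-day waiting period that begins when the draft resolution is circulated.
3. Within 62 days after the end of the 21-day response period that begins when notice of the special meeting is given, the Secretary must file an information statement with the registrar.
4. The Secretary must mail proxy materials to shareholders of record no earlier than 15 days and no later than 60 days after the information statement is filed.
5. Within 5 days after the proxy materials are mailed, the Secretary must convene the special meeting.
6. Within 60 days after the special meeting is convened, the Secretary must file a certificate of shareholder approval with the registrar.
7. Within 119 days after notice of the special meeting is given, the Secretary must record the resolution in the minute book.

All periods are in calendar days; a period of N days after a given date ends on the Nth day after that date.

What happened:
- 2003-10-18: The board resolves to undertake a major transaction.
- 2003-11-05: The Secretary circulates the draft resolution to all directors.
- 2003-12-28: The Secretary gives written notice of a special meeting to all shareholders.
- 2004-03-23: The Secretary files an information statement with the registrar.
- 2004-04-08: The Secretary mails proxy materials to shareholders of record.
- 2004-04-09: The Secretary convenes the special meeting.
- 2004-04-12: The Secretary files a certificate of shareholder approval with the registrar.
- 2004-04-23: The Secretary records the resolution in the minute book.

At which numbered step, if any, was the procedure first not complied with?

Step 1: the window is 5–20 days after 2003-10-18 (when the board resolution is passed), so 2003-10-23 through 2003-11-07; done 2003-11-05 — within the window.
Step 2: the window is 13–50 days after 2003-11-10 (end of the 5-day waiting period, which began when the draft resolution is circulated on 2003-11-05), so 2003-11-23 through 2003-12-30; 2003-12-28 falls inside that range.
Step 3: 62 days after 2004-01-18 (end of the 21-day response period, which began when notice of the special meeting is given on 2003-12-28) is 2004-03-20; 2004-03-23 misses that deadline by 3 days.

Step 3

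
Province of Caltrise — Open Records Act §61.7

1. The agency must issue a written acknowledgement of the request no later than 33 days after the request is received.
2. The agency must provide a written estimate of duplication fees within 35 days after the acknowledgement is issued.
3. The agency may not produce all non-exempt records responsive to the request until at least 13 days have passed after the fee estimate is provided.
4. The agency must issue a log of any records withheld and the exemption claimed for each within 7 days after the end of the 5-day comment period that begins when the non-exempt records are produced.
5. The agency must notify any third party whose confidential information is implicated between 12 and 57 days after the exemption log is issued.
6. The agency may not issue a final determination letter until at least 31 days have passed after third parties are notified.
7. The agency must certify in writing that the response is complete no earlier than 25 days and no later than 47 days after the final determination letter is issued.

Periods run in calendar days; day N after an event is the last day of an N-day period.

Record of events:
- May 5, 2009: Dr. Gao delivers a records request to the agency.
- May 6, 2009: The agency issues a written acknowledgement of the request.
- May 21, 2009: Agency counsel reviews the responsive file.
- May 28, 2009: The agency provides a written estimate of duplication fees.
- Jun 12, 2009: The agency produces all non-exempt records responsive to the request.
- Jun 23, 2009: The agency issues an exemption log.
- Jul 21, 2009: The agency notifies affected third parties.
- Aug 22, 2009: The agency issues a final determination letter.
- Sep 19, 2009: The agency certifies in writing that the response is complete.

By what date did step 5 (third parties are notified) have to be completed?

Step 5 runs from Jun 23, 2009, when the exemption log is issued. The window is 12–57 days after Jun 23, 2009; it closes on Aug 19, 2009.

Aug 19, 2009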